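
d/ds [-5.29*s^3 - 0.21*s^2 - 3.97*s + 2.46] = -15.87*s^2 - 0.42*s - 3.97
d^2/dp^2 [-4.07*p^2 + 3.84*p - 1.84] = -8.14000000000000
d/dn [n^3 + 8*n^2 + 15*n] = 3*n^2 + 16*n + 15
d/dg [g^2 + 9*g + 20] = 2*g + 9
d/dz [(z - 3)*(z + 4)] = 2*z + 1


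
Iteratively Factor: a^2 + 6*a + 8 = (a + 2)*(a + 4)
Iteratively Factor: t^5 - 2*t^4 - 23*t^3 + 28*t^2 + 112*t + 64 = (t - 4)*(t^4 + 2*t^3 - 15*t^2 - 32*t - 16) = (t - 4)*(t + 1)*(t^3 + t^2 - 16*t - 16) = (t - 4)^2*(t + 1)*(t^2 + 5*t + 4) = (t - 4)^2*(t + 1)^2*(t + 4)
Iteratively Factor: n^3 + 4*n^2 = (n)*(n^2 + 4*n) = n*(n + 4)*(n)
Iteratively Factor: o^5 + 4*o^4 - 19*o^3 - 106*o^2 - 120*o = (o + 4)*(o^4 - 19*o^2 - 30*o) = (o + 2)*(o + 4)*(o^3 - 2*o^2 - 15*o) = o*(o + 2)*(o + 4)*(o^2 - 2*o - 15) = o*(o + 2)*(o + 3)*(o + 4)*(o - 5)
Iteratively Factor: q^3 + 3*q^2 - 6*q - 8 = (q + 1)*(q^2 + 2*q - 8) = (q - 2)*(q + 1)*(q + 4)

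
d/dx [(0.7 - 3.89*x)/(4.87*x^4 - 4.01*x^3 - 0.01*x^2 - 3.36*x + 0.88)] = (56.8329*x^4 - 44.8338*x^3 + 8.3821*x^2 + 0.0139999999999993*x - 1.0712)/(23.7169*x^8 - 39.0574*x^7 + 15.9827*x^6 - 32.6462*x^5 + 35.5185*x^4 - 6.9904*x^3 + 11.272*x^2 - 5.9136*x + 0.7744)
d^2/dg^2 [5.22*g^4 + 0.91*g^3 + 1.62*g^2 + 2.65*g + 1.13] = 62.64*g^2 + 5.46*g + 3.24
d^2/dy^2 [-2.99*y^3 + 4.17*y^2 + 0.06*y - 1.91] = 8.34 - 17.94*y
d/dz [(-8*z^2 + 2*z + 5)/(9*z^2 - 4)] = 2*(-9*z^2 - 13*z - 4)/(81*z^4 - 72*z^2 + 16)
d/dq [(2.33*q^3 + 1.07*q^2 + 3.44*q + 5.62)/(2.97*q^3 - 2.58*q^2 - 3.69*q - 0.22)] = (-9.1893*q^4 - 37.629*q^3 - 46.6851*q^2 + 28.5284*q + 19.981)/(8.8209*q^6 - 15.3252*q^5 - 15.2622*q^4 + 17.7336*q^3 + 14.7513*q^2 + 1.6236*q + 0.0484)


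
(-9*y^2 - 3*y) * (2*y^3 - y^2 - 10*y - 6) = -18*y^5 + 3*y^4 + 93*y^3 + 84*y^2 + 18*y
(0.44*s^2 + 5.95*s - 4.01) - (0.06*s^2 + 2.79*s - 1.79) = 0.38*s^2 + 3.16*s - 2.22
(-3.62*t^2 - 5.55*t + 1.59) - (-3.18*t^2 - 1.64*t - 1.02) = -0.44*t^2 - 3.91*t + 2.61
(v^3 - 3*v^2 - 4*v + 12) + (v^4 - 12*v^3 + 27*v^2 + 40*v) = v^4 - 11*v^3 + 24*v^2 + 36*v + 12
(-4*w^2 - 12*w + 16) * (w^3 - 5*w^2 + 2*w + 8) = -4*w^5 + 8*w^4 + 68*w^3 - 136*w^2 - 64*w + 128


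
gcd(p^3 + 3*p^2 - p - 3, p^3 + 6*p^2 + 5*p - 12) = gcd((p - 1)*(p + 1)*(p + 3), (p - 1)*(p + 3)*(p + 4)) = p^2 + 2*p - 3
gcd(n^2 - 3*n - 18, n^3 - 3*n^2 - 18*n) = n^2 - 3*n - 18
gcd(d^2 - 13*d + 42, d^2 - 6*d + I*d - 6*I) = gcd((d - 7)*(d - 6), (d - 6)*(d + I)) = d - 6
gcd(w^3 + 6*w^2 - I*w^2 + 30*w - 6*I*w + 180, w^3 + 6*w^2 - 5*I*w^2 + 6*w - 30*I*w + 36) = w^2 + w*(6 - 6*I) - 36*I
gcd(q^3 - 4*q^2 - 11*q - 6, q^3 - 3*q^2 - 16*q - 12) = q^2 - 5*q - 6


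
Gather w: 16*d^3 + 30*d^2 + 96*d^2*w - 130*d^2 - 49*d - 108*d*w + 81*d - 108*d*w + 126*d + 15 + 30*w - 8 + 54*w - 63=16*d^3 - 100*d^2 + 158*d + w*(96*d^2 - 216*d + 84) - 56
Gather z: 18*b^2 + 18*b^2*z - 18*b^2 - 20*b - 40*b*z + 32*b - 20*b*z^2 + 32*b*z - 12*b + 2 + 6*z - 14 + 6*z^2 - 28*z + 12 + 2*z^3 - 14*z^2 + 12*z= 2*z^3 + z^2*(-20*b - 8) + z*(18*b^2 - 8*b - 10)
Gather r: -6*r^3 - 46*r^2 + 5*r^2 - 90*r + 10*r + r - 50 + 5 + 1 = -6*r^3 - 41*r^2 - 79*r - 44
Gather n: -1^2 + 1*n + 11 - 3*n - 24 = -2*n - 14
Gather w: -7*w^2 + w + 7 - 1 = -7*w^2 + w + 6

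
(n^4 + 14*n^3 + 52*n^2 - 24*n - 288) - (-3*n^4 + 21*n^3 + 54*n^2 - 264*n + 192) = 4*n^4 - 7*n^3 - 2*n^2 + 240*n - 480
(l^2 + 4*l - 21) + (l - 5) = l^2 + 5*l - 26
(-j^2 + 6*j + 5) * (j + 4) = -j^3 + 2*j^2 + 29*j + 20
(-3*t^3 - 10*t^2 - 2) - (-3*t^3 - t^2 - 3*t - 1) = -9*t^2 + 3*t - 1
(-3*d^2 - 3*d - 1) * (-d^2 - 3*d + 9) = 3*d^4 + 12*d^3 - 17*d^2 - 24*d - 9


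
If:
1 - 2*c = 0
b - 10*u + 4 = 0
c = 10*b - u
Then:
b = 1/11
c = 1/2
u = 9/22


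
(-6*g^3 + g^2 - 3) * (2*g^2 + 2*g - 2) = -12*g^5 - 10*g^4 + 14*g^3 - 8*g^2 - 6*g + 6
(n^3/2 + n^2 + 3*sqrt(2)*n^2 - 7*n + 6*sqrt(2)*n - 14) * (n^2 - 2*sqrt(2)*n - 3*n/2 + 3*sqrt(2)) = n^5/2 + n^4/4 + 2*sqrt(2)*n^4 - 41*n^3/2 + sqrt(2)*n^3 - 19*n^2/2 + 8*sqrt(2)*n^2 + 7*sqrt(2)*n + 57*n - 42*sqrt(2)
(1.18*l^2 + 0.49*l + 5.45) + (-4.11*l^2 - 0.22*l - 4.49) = -2.93*l^2 + 0.27*l + 0.96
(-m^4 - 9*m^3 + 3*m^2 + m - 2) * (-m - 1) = m^5 + 10*m^4 + 6*m^3 - 4*m^2 + m + 2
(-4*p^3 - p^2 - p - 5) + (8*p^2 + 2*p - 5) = -4*p^3 + 7*p^2 + p - 10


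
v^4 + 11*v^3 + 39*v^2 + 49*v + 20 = (v + 1)^2*(v + 4)*(v + 5)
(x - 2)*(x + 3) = x^2 + x - 6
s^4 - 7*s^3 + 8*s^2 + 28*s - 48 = (s - 4)*(s - 3)*(s - 2)*(s + 2)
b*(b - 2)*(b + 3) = b^3 + b^2 - 6*b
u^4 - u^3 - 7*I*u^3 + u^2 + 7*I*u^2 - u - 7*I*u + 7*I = (u - 1)*(u - 7*I)*(u - I)*(u + I)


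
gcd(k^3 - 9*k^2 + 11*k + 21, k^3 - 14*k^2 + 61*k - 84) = k^2 - 10*k + 21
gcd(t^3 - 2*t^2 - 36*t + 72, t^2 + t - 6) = t - 2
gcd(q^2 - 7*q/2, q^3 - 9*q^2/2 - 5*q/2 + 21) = q - 7/2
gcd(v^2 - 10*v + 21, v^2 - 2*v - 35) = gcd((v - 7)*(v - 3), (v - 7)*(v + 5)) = v - 7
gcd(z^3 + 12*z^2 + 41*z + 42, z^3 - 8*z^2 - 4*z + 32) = z + 2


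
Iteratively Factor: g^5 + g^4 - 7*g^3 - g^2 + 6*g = (g + 1)*(g^4 - 7*g^2 + 6*g) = (g + 1)*(g + 3)*(g^3 - 3*g^2 + 2*g) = g*(g + 1)*(g + 3)*(g^2 - 3*g + 2) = g*(g - 2)*(g + 1)*(g + 3)*(g - 1)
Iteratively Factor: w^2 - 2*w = (w)*(w - 2)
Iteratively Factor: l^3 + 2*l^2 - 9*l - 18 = (l + 2)*(l^2 - 9) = (l + 2)*(l + 3)*(l - 3)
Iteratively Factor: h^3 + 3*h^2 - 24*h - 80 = (h - 5)*(h^2 + 8*h + 16) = (h - 5)*(h + 4)*(h + 4)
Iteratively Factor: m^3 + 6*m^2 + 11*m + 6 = (m + 3)*(m^2 + 3*m + 2) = (m + 1)*(m + 3)*(m + 2)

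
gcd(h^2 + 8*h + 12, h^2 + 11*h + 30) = h + 6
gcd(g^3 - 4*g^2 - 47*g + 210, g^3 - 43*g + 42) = g^2 + g - 42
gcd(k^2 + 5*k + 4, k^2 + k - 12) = k + 4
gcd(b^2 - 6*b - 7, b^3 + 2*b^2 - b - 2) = b + 1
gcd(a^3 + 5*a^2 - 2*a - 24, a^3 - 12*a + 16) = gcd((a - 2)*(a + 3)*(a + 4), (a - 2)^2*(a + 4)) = a^2 + 2*a - 8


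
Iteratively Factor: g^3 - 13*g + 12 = (g - 3)*(g^2 + 3*g - 4) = (g - 3)*(g + 4)*(g - 1)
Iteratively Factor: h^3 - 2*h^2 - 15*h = (h)*(h^2 - 2*h - 15) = h*(h + 3)*(h - 5)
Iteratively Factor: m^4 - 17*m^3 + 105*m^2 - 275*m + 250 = (m - 2)*(m^3 - 15*m^2 + 75*m - 125) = (m - 5)*(m - 2)*(m^2 - 10*m + 25) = (m - 5)^2*(m - 2)*(m - 5)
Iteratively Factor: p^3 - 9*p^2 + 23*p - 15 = (p - 5)*(p^2 - 4*p + 3) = (p - 5)*(p - 1)*(p - 3)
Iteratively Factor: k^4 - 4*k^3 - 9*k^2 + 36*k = (k)*(k^3 - 4*k^2 - 9*k + 36) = k*(k + 3)*(k^2 - 7*k + 12) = k*(k - 4)*(k + 3)*(k - 3)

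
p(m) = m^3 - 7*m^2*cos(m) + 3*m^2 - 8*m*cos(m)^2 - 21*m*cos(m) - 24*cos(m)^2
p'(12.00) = -445.94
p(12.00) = 1011.29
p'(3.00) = 103.90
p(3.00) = 131.69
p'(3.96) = 34.01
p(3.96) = 214.99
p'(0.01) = -28.59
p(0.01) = -24.29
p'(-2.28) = 5.82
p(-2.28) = -6.18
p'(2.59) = 91.82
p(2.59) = 91.38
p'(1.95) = 75.42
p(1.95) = 38.41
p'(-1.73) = 16.25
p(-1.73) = 1.11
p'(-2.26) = 6.61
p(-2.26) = -6.06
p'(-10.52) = 750.69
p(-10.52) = -566.09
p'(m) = 7*m^2*sin(m) + 3*m^2 + 16*m*sin(m)*cos(m) + 21*m*sin(m) - 14*m*cos(m) + 6*m + 48*sin(m)*cos(m) - 8*cos(m)^2 - 21*cos(m)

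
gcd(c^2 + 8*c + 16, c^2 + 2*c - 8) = c + 4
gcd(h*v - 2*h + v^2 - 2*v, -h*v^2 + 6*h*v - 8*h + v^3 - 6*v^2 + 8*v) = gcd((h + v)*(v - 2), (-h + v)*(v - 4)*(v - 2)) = v - 2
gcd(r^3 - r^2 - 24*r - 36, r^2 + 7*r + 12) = r + 3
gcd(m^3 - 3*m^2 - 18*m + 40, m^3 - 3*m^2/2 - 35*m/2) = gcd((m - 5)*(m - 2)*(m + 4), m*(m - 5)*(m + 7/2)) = m - 5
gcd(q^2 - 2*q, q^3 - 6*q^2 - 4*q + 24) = q - 2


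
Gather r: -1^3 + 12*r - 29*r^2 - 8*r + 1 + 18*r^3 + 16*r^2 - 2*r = 18*r^3 - 13*r^2 + 2*r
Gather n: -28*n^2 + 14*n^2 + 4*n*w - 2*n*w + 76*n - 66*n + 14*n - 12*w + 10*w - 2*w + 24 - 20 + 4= -14*n^2 + n*(2*w + 24) - 4*w + 8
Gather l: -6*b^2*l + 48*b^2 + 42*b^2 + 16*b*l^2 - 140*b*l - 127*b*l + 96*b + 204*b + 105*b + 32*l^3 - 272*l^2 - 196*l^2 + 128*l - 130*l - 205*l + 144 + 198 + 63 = 90*b^2 + 405*b + 32*l^3 + l^2*(16*b - 468) + l*(-6*b^2 - 267*b - 207) + 405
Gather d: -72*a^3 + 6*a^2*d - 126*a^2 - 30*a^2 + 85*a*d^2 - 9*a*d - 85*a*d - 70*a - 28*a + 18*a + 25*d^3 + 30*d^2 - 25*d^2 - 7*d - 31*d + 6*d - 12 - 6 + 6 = -72*a^3 - 156*a^2 - 80*a + 25*d^3 + d^2*(85*a + 5) + d*(6*a^2 - 94*a - 32) - 12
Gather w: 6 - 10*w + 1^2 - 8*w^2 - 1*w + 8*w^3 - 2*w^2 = 8*w^3 - 10*w^2 - 11*w + 7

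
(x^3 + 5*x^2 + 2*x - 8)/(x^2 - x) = x + 6 + 8/x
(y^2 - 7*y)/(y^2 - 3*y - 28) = y/(y + 4)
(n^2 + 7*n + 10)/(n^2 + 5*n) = (n + 2)/n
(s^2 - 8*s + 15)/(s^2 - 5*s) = (s - 3)/s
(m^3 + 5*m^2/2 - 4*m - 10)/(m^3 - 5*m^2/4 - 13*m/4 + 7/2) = 2*(2*m^2 + 9*m + 10)/(4*m^2 + 3*m - 7)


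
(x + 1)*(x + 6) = x^2 + 7*x + 6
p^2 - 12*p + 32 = (p - 8)*(p - 4)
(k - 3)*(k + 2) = k^2 - k - 6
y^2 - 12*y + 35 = (y - 7)*(y - 5)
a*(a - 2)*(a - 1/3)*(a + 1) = a^4 - 4*a^3/3 - 5*a^2/3 + 2*a/3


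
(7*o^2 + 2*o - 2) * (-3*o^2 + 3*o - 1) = -21*o^4 + 15*o^3 + 5*o^2 - 8*o + 2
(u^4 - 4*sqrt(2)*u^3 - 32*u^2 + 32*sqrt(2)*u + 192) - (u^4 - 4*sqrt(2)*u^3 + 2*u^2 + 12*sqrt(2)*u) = -34*u^2 + 20*sqrt(2)*u + 192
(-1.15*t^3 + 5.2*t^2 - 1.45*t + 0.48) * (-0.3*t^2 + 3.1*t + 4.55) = 0.345*t^5 - 5.125*t^4 + 11.3225*t^3 + 19.021*t^2 - 5.1095*t + 2.184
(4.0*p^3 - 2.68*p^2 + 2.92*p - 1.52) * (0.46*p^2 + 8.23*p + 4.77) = 1.84*p^5 + 31.6872*p^4 - 1.63320000000001*p^3 + 10.5488*p^2 + 1.4188*p - 7.2504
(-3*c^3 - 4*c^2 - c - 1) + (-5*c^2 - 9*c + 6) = -3*c^3 - 9*c^2 - 10*c + 5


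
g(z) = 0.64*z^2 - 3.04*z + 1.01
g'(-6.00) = -10.72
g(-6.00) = 42.29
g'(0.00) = -3.04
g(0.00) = 1.01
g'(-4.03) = -8.20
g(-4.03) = 23.66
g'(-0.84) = -4.12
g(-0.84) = 4.02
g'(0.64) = -2.22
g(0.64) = -0.67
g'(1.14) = -1.58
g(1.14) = -1.62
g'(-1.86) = -5.42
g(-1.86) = 8.88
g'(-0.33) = -3.46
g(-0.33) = 2.08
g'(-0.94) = -4.24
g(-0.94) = 4.43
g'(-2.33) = -6.02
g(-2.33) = 11.57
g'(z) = 1.28*z - 3.04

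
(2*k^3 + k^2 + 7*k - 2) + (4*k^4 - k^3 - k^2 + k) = 4*k^4 + k^3 + 8*k - 2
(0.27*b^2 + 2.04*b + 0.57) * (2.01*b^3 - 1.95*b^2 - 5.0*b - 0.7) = 0.5427*b^5 + 3.5739*b^4 - 4.1823*b^3 - 11.5005*b^2 - 4.278*b - 0.399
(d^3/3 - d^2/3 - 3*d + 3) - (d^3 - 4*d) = -2*d^3/3 - d^2/3 + d + 3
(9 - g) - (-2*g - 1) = g + 10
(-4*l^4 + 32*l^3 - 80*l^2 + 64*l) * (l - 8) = -4*l^5 + 64*l^4 - 336*l^3 + 704*l^2 - 512*l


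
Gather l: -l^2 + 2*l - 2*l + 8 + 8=16 - l^2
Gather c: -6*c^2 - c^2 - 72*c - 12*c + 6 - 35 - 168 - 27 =-7*c^2 - 84*c - 224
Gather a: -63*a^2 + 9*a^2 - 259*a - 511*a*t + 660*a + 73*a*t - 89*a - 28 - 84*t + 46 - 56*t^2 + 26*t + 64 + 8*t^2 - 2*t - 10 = -54*a^2 + a*(312 - 438*t) - 48*t^2 - 60*t + 72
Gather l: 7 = 7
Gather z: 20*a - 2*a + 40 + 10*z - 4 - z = 18*a + 9*z + 36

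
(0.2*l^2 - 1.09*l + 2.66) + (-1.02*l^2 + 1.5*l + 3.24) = -0.82*l^2 + 0.41*l + 5.9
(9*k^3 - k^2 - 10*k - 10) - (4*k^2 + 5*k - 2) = 9*k^3 - 5*k^2 - 15*k - 8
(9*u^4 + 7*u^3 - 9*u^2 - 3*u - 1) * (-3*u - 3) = -27*u^5 - 48*u^4 + 6*u^3 + 36*u^2 + 12*u + 3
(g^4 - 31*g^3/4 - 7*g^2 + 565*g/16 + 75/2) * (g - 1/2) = g^5 - 33*g^4/4 - 25*g^3/8 + 621*g^2/16 + 635*g/32 - 75/4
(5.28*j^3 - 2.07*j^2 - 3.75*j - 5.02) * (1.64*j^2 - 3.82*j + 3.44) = 8.6592*j^5 - 23.5644*j^4 + 19.9206*j^3 - 1.0286*j^2 + 6.2764*j - 17.2688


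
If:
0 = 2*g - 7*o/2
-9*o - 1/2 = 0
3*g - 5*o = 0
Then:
No Solution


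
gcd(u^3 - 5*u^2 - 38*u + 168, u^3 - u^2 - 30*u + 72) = u^2 + 2*u - 24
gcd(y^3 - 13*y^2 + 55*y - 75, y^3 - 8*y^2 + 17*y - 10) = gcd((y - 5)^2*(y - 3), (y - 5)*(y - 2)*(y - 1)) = y - 5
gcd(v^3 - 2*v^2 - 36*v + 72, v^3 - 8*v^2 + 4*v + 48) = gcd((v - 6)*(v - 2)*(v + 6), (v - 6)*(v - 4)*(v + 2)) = v - 6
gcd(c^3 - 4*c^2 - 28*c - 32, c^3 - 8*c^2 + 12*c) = 1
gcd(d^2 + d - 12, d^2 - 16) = d + 4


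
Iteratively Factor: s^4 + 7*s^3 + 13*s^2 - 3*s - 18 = (s + 2)*(s^3 + 5*s^2 + 3*s - 9) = (s + 2)*(s + 3)*(s^2 + 2*s - 3) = (s + 2)*(s + 3)^2*(s - 1)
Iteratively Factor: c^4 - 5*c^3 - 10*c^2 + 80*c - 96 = (c - 4)*(c^3 - c^2 - 14*c + 24) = (c - 4)*(c + 4)*(c^2 - 5*c + 6) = (c - 4)*(c - 3)*(c + 4)*(c - 2)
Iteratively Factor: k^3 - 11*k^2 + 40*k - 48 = (k - 3)*(k^2 - 8*k + 16) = (k - 4)*(k - 3)*(k - 4)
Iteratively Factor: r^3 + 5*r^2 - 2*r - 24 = (r + 4)*(r^2 + r - 6) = (r + 3)*(r + 4)*(r - 2)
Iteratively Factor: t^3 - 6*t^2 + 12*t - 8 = (t - 2)*(t^2 - 4*t + 4) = (t - 2)^2*(t - 2)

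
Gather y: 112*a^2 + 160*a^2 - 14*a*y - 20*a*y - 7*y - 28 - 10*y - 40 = 272*a^2 + y*(-34*a - 17) - 68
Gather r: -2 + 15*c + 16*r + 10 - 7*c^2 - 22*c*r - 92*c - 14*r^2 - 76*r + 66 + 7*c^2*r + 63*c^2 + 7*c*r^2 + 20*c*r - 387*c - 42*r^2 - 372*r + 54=56*c^2 - 464*c + r^2*(7*c - 56) + r*(7*c^2 - 2*c - 432) + 128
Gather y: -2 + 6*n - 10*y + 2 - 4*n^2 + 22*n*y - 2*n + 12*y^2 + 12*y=-4*n^2 + 4*n + 12*y^2 + y*(22*n + 2)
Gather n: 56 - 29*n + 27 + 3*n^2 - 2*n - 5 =3*n^2 - 31*n + 78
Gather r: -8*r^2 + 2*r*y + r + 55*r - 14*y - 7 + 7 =-8*r^2 + r*(2*y + 56) - 14*y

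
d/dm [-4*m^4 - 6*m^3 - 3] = m^2*(-16*m - 18)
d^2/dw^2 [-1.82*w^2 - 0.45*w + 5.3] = -3.64000000000000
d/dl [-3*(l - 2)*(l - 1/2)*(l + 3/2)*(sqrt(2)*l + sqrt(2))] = 3*sqrt(2)*(-16*l^3 + 30*l + 5)/4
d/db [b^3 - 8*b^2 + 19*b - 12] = 3*b^2 - 16*b + 19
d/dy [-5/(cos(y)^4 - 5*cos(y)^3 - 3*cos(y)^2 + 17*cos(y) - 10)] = 5*(4*sin(y)^2 + 11*cos(y) + 13)*sin(y)/((cos(y) - 1)^3*(sin(y)^2 + 3*cos(y) + 9)^2)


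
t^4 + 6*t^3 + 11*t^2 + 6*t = t*(t + 1)*(t + 2)*(t + 3)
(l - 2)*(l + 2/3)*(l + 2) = l^3 + 2*l^2/3 - 4*l - 8/3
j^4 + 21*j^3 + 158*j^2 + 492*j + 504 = (j + 2)*(j + 6)^2*(j + 7)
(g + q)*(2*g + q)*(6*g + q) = 12*g^3 + 20*g^2*q + 9*g*q^2 + q^3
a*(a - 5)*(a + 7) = a^3 + 2*a^2 - 35*a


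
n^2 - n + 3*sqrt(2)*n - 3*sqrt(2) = (n - 1)*(n + 3*sqrt(2))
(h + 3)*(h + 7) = h^2 + 10*h + 21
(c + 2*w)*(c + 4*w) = c^2 + 6*c*w + 8*w^2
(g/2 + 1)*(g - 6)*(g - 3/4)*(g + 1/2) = g^4/2 - 17*g^3/8 - 91*g^2/16 + 9*g/4 + 9/4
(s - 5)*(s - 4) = s^2 - 9*s + 20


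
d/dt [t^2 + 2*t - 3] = 2*t + 2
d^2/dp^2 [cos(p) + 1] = -cos(p)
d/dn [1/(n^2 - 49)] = -2*n/(n^2 - 49)^2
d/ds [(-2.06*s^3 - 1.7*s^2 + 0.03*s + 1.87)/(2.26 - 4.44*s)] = (18.2928*s^3 - 6.4188*s^2 - 7.684*s + 8.3706)/(19.7136*s^2 - 20.0688*s + 5.1076)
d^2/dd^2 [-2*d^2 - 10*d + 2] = -4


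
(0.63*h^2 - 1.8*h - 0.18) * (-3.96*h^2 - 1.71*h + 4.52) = -2.4948*h^4 + 6.0507*h^3 + 6.6384*h^2 - 7.8282*h - 0.8136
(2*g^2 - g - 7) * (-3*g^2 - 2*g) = -6*g^4 - g^3 + 23*g^2 + 14*g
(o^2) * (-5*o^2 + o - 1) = -5*o^4 + o^3 - o^2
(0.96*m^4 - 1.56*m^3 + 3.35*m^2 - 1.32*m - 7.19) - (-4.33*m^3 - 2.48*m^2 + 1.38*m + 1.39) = 0.96*m^4 + 2.77*m^3 + 5.83*m^2 - 2.7*m - 8.58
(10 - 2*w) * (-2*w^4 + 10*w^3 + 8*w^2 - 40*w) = 4*w^5 - 40*w^4 + 84*w^3 + 160*w^2 - 400*w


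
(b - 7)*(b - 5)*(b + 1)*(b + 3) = b^4 - 8*b^3 - 10*b^2 + 104*b + 105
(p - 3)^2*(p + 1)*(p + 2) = p^4 - 3*p^3 - 7*p^2 + 15*p + 18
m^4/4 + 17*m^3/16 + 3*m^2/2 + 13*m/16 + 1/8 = (m/4 + 1/4)*(m + 1/4)*(m + 1)*(m + 2)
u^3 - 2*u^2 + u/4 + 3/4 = (u - 3/2)*(u - 1)*(u + 1/2)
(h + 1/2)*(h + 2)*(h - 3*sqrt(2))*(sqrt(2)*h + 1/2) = sqrt(2)*h^4 - 11*h^3/2 + 5*sqrt(2)*h^3/2 - 55*h^2/4 - sqrt(2)*h^2/2 - 11*h/2 - 15*sqrt(2)*h/4 - 3*sqrt(2)/2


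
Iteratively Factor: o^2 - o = (o - 1)*(o)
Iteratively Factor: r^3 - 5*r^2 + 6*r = (r - 2)*(r^2 - 3*r) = r*(r - 2)*(r - 3)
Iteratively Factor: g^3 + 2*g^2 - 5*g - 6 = (g + 1)*(g^2 + g - 6) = (g + 1)*(g + 3)*(g - 2)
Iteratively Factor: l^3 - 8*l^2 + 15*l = (l - 5)*(l^2 - 3*l) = l*(l - 5)*(l - 3)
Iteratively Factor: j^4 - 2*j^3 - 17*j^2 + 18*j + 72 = (j + 3)*(j^3 - 5*j^2 - 2*j + 24) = (j + 2)*(j + 3)*(j^2 - 7*j + 12) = (j - 3)*(j + 2)*(j + 3)*(j - 4)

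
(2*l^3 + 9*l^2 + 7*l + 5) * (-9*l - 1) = -18*l^4 - 83*l^3 - 72*l^2 - 52*l - 5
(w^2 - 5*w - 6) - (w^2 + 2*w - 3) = -7*w - 3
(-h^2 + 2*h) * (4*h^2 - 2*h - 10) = -4*h^4 + 10*h^3 + 6*h^2 - 20*h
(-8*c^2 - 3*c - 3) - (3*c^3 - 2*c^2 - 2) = -3*c^3 - 6*c^2 - 3*c - 1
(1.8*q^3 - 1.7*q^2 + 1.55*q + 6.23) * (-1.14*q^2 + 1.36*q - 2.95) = -2.052*q^5 + 4.386*q^4 - 9.389*q^3 + 0.0208000000000013*q^2 + 3.9003*q - 18.3785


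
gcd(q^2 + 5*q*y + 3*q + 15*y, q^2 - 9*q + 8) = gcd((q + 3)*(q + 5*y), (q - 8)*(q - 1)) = 1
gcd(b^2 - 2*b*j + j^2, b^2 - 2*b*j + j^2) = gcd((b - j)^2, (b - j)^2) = b^2 - 2*b*j + j^2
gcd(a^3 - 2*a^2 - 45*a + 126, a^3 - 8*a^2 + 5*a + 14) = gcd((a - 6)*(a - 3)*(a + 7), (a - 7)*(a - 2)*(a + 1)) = 1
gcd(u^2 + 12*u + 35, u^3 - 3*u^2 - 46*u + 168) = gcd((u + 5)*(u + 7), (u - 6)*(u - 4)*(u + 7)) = u + 7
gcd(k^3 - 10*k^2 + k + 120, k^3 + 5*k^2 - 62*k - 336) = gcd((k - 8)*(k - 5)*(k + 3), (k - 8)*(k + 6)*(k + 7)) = k - 8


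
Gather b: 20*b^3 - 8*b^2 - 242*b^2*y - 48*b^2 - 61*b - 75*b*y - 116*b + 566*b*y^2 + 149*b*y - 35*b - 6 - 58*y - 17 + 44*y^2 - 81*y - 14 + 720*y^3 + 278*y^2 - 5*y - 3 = 20*b^3 + b^2*(-242*y - 56) + b*(566*y^2 + 74*y - 212) + 720*y^3 + 322*y^2 - 144*y - 40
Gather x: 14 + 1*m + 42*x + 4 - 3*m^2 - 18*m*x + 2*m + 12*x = -3*m^2 + 3*m + x*(54 - 18*m) + 18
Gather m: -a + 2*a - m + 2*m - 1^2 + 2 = a + m + 1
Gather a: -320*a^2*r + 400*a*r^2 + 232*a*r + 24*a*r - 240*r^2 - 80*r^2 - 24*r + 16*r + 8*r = -320*a^2*r + a*(400*r^2 + 256*r) - 320*r^2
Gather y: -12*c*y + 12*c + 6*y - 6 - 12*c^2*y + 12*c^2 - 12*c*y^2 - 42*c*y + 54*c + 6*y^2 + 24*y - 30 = 12*c^2 + 66*c + y^2*(6 - 12*c) + y*(-12*c^2 - 54*c + 30) - 36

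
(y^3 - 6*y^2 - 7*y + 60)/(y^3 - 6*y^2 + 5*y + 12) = (y^2 - 2*y - 15)/(y^2 - 2*y - 3)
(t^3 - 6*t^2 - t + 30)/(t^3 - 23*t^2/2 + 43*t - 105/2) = 2*(t + 2)/(2*t - 7)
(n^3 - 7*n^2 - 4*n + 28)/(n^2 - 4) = n - 7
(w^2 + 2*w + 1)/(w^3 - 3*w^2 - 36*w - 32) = (w + 1)/(w^2 - 4*w - 32)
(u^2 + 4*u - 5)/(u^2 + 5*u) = (u - 1)/u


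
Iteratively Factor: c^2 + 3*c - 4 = (c - 1)*(c + 4)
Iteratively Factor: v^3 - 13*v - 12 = (v + 1)*(v^2 - v - 12) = (v - 4)*(v + 1)*(v + 3)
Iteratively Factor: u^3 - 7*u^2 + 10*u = (u - 2)*(u^2 - 5*u) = (u - 5)*(u - 2)*(u)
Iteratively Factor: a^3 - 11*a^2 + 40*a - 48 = (a - 4)*(a^2 - 7*a + 12) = (a - 4)*(a - 3)*(a - 4)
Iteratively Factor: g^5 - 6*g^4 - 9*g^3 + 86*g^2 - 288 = (g - 4)*(g^4 - 2*g^3 - 17*g^2 + 18*g + 72) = (g - 4)*(g + 2)*(g^3 - 4*g^2 - 9*g + 36) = (g - 4)*(g - 3)*(g + 2)*(g^2 - g - 12) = (g - 4)*(g - 3)*(g + 2)*(g + 3)*(g - 4)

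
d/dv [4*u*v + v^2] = 4*u + 2*v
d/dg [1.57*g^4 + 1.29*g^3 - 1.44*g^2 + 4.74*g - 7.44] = 6.28*g^3 + 3.87*g^2 - 2.88*g + 4.74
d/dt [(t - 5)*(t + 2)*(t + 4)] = 3*t^2 + 2*t - 22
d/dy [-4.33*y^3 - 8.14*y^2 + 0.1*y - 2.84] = -12.99*y^2 - 16.28*y + 0.1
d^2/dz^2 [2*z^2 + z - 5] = 4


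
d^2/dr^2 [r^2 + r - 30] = 2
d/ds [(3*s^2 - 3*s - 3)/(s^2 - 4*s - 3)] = 3*(-3*s^2 - 4*s - 1)/(s^4 - 8*s^3 + 10*s^2 + 24*s + 9)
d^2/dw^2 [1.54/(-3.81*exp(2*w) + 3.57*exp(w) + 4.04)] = (1.54*(7.62*exp(w) - 3.57)*(15.24*exp(w) - 7.14)*exp(w) + (23.4696*exp(w) - 5.4978)*(-3.81*exp(2*w) + 3.57*exp(w) + 4.04))*exp(w)/(-3.81*exp(2*w) + 3.57*exp(w) + 4.04)^3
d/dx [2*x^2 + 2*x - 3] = 4*x + 2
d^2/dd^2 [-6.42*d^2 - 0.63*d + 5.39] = -12.8400000000000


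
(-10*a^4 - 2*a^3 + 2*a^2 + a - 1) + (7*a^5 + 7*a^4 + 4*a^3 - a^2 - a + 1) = 7*a^5 - 3*a^4 + 2*a^3 + a^2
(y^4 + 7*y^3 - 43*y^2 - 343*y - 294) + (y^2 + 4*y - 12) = y^4 + 7*y^3 - 42*y^2 - 339*y - 306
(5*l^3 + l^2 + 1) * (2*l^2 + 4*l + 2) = 10*l^5 + 22*l^4 + 14*l^3 + 4*l^2 + 4*l + 2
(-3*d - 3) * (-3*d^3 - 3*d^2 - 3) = 9*d^4 + 18*d^3 + 9*d^2 + 9*d + 9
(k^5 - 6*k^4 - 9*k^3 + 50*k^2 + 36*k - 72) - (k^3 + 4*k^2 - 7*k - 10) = k^5 - 6*k^4 - 10*k^3 + 46*k^2 + 43*k - 62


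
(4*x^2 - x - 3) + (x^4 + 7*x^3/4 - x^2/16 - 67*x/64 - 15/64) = x^4 + 7*x^3/4 + 63*x^2/16 - 131*x/64 - 207/64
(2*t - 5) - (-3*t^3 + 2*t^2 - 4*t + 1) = 3*t^3 - 2*t^2 + 6*t - 6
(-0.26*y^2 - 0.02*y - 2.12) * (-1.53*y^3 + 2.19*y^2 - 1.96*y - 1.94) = 0.3978*y^5 - 0.5388*y^4 + 3.7094*y^3 - 4.0992*y^2 + 4.194*y + 4.1128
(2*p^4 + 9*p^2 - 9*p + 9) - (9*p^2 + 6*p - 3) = 2*p^4 - 15*p + 12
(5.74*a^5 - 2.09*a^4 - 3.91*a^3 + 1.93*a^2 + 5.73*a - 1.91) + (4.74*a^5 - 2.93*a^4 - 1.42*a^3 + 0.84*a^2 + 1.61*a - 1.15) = 10.48*a^5 - 5.02*a^4 - 5.33*a^3 + 2.77*a^2 + 7.34*a - 3.06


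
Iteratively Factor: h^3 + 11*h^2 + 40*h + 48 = (h + 3)*(h^2 + 8*h + 16) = (h + 3)*(h + 4)*(h + 4)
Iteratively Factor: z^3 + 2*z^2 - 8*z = (z + 4)*(z^2 - 2*z) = (z - 2)*(z + 4)*(z)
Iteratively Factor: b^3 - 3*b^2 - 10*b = (b + 2)*(b^2 - 5*b) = b*(b + 2)*(b - 5)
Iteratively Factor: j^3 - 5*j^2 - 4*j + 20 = (j + 2)*(j^2 - 7*j + 10) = (j - 5)*(j + 2)*(j - 2)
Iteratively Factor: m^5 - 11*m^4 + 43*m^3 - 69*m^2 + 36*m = (m - 3)*(m^4 - 8*m^3 + 19*m^2 - 12*m) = (m - 4)*(m - 3)*(m^3 - 4*m^2 + 3*m) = (m - 4)*(m - 3)*(m - 1)*(m^2 - 3*m) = m*(m - 4)*(m - 3)*(m - 1)*(m - 3)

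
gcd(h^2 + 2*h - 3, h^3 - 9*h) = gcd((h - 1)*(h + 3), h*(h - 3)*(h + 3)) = h + 3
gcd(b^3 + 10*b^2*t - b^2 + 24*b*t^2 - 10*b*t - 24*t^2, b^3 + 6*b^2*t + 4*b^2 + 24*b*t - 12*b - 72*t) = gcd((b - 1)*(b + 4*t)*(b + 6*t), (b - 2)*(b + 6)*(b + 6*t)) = b + 6*t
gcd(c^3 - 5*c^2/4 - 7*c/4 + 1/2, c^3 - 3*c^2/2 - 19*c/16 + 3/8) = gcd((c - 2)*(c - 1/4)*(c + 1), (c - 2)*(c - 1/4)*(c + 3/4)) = c^2 - 9*c/4 + 1/2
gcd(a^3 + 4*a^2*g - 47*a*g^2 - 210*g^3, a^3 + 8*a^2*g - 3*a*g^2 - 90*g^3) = a^2 + 11*a*g + 30*g^2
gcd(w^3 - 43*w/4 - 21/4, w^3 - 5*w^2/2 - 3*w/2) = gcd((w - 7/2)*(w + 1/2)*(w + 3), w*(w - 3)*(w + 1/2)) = w + 1/2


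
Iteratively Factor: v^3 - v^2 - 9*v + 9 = (v - 3)*(v^2 + 2*v - 3) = (v - 3)*(v - 1)*(v + 3)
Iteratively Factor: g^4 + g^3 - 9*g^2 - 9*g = (g + 3)*(g^3 - 2*g^2 - 3*g) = g*(g + 3)*(g^2 - 2*g - 3) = g*(g + 1)*(g + 3)*(g - 3)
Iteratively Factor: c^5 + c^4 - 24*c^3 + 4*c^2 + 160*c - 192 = (c + 4)*(c^4 - 3*c^3 - 12*c^2 + 52*c - 48) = (c + 4)^2*(c^3 - 7*c^2 + 16*c - 12) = (c - 2)*(c + 4)^2*(c^2 - 5*c + 6) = (c - 2)^2*(c + 4)^2*(c - 3)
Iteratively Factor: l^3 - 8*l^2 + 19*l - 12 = (l - 1)*(l^2 - 7*l + 12) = (l - 4)*(l - 1)*(l - 3)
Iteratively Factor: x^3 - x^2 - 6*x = (x - 3)*(x^2 + 2*x) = (x - 3)*(x + 2)*(x)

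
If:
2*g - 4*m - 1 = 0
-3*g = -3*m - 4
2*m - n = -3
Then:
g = 13/6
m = 5/6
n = 14/3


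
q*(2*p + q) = 2*p*q + q^2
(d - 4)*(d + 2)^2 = d^3 - 12*d - 16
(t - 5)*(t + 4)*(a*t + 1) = a*t^3 - a*t^2 - 20*a*t + t^2 - t - 20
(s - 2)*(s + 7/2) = s^2 + 3*s/2 - 7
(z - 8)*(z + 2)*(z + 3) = z^3 - 3*z^2 - 34*z - 48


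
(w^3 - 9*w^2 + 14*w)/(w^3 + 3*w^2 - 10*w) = (w - 7)/(w + 5)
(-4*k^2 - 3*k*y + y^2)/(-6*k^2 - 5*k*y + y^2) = (-4*k + y)/(-6*k + y)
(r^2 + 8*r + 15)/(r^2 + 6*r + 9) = (r + 5)/(r + 3)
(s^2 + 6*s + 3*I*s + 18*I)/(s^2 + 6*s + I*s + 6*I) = (s + 3*I)/(s + I)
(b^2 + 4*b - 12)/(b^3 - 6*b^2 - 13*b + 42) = (b + 6)/(b^2 - 4*b - 21)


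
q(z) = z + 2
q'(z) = 1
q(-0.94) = 1.06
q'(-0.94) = 1.00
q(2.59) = 4.59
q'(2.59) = 1.00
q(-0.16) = 1.84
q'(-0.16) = 1.00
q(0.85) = 2.85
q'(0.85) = 1.00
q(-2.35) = -0.35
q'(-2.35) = 1.00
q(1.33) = 3.33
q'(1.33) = 1.00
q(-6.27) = -4.27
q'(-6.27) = 1.00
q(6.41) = 8.41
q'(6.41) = 1.00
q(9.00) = 11.00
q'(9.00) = 1.00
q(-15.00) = -13.00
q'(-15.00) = 1.00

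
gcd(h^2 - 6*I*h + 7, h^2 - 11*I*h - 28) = h - 7*I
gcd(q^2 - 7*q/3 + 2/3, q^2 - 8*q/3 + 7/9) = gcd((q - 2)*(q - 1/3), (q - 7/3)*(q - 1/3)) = q - 1/3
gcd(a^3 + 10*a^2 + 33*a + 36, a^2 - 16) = a + 4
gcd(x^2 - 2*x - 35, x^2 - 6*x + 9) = 1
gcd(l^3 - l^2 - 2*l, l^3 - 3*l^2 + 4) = l^2 - l - 2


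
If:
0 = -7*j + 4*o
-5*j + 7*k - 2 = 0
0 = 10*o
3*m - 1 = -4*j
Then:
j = 0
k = 2/7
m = 1/3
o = 0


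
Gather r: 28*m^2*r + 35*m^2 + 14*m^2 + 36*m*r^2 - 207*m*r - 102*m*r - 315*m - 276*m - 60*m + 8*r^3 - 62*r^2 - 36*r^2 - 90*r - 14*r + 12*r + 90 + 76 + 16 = 49*m^2 - 651*m + 8*r^3 + r^2*(36*m - 98) + r*(28*m^2 - 309*m - 92) + 182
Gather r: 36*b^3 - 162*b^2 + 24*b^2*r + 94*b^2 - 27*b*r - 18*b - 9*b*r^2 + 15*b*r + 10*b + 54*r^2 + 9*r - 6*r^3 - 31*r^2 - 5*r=36*b^3 - 68*b^2 - 8*b - 6*r^3 + r^2*(23 - 9*b) + r*(24*b^2 - 12*b + 4)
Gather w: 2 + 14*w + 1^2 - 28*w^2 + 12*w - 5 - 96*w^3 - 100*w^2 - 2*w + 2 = -96*w^3 - 128*w^2 + 24*w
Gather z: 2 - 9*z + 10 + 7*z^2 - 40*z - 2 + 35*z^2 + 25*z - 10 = 42*z^2 - 24*z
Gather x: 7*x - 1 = 7*x - 1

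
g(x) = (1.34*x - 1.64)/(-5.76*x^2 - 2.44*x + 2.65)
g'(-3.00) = 0.07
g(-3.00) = 0.14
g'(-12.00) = 0.00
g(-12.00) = 0.02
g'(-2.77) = 0.09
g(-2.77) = 0.15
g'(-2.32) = 0.16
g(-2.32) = 0.21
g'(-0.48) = 1.67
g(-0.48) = -0.92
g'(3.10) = 0.00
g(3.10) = -0.04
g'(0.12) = -0.50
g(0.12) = -0.65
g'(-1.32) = 2.19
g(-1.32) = 0.82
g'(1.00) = -0.38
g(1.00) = 0.05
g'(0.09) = -0.37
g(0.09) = -0.64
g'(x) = (1.34*x - 1.64)*(11.52*x + 2.44)/(-5.76*x^2 - 2.44*x + 2.65)^2 + 1.34/(-5.76*x^2 - 2.44*x + 2.65) = (7.7184*x^2 - 18.8928*x - 0.4506)/(33.1776*x^4 + 28.1088*x^3 - 24.5744*x^2 - 12.932*x + 7.0225)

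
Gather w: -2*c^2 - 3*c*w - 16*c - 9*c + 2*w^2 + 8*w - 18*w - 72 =-2*c^2 - 25*c + 2*w^2 + w*(-3*c - 10) - 72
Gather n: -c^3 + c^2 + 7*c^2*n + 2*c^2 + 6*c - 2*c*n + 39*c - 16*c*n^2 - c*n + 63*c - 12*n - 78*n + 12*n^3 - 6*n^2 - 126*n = -c^3 + 3*c^2 + 108*c + 12*n^3 + n^2*(-16*c - 6) + n*(7*c^2 - 3*c - 216)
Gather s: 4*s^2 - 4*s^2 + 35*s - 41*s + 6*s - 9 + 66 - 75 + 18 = 0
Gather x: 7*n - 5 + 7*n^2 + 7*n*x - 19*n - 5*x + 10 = 7*n^2 - 12*n + x*(7*n - 5) + 5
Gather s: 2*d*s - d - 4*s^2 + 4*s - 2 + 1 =-d - 4*s^2 + s*(2*d + 4) - 1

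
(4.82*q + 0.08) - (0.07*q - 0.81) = 4.75*q + 0.89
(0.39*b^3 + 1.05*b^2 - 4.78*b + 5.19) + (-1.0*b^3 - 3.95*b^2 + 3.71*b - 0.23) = -0.61*b^3 - 2.9*b^2 - 1.07*b + 4.96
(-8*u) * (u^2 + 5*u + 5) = -8*u^3 - 40*u^2 - 40*u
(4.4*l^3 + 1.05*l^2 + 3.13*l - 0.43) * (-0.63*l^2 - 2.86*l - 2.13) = -2.772*l^5 - 13.2455*l^4 - 14.3469*l^3 - 10.9174*l^2 - 5.4371*l + 0.9159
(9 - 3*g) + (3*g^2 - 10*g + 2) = 3*g^2 - 13*g + 11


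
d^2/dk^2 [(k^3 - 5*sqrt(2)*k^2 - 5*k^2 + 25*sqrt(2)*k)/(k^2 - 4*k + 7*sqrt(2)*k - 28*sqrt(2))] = 8*(3*sqrt(2)*k^3 + 41*k^3 - 504*k^2 - 21*sqrt(2)*k^2 + 2226*k - 3360 + 490*sqrt(2))/(k^6 - 12*k^5 + 21*sqrt(2)*k^5 - 252*sqrt(2)*k^4 + 342*k^4 - 3592*k^3 + 1694*sqrt(2)*k^3 - 9576*sqrt(2)*k^2 + 14112*k^2 - 18816*k + 32928*sqrt(2)*k - 43904*sqrt(2))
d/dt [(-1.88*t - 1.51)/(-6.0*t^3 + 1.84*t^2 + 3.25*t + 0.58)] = (-22.56*t^3 - 23.7208*t^2 + 5.5568*t + 3.8171)/(36.0*t^6 - 22.08*t^5 - 35.6144*t^4 + 5.0*t^3 + 12.6969*t^2 + 3.77*t + 0.3364)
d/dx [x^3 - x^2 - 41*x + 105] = 3*x^2 - 2*x - 41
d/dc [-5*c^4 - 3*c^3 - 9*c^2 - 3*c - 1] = -20*c^3 - 9*c^2 - 18*c - 3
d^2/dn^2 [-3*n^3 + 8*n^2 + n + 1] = 16 - 18*n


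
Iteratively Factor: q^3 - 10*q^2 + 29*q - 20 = (q - 5)*(q^2 - 5*q + 4) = (q - 5)*(q - 4)*(q - 1)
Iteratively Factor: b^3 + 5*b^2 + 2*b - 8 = (b + 4)*(b^2 + b - 2) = (b - 1)*(b + 4)*(b + 2)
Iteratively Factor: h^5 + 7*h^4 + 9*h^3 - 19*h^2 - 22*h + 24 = (h + 2)*(h^4 + 5*h^3 - h^2 - 17*h + 12) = (h + 2)*(h + 4)*(h^3 + h^2 - 5*h + 3) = (h - 1)*(h + 2)*(h + 4)*(h^2 + 2*h - 3) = (h - 1)*(h + 2)*(h + 3)*(h + 4)*(h - 1)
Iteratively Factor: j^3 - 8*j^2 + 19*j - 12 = (j - 4)*(j^2 - 4*j + 3) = (j - 4)*(j - 1)*(j - 3)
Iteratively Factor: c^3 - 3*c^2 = (c)*(c^2 - 3*c) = c*(c - 3)*(c)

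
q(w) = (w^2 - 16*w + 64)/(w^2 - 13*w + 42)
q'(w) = (13 - 2*w)*(w^2 - 16*w + 64)/(w^2 - 13*w + 42)^2 + (2*w - 16)/(w^2 - 13*w + 42) = (3*w^2 - 44*w + 160)/(w^4 - 26*w^3 + 253*w^2 - 1092*w + 1764)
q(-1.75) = 1.40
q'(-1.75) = 0.05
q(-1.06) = 1.44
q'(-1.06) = 0.06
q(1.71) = 1.74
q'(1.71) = 0.18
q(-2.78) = 1.35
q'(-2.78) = 0.04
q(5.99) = 400.01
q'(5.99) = 39999.02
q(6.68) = -8.01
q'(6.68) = -1.12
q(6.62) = -8.08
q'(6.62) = 3.48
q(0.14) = 1.54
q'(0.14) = 0.10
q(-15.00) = 1.15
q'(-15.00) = 0.01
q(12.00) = 0.53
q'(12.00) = 0.07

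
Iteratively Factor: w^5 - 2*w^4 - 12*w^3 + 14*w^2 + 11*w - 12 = (w - 1)*(w^4 - w^3 - 13*w^2 + w + 12) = (w - 1)*(w + 1)*(w^3 - 2*w^2 - 11*w + 12) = (w - 1)^2*(w + 1)*(w^2 - w - 12) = (w - 1)^2*(w + 1)*(w + 3)*(w - 4)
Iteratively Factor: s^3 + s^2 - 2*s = (s - 1)*(s^2 + 2*s) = s*(s - 1)*(s + 2)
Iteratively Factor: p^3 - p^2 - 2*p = (p - 2)*(p^2 + p) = p*(p - 2)*(p + 1)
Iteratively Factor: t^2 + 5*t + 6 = (t + 3)*(t + 2)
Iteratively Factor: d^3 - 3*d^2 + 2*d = (d - 2)*(d^2 - d) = d*(d - 2)*(d - 1)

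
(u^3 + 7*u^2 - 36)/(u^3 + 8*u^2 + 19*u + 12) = (u^2 + 4*u - 12)/(u^2 + 5*u + 4)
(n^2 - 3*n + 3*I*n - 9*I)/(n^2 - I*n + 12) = (n - 3)/(n - 4*I)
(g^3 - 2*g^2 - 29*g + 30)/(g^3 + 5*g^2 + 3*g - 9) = (g^2 - g - 30)/(g^2 + 6*g + 9)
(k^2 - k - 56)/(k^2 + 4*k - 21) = (k - 8)/(k - 3)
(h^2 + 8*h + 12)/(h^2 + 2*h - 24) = (h + 2)/(h - 4)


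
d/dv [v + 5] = 1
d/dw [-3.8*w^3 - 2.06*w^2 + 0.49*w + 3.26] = -11.4*w^2 - 4.12*w + 0.49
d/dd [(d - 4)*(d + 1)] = 2*d - 3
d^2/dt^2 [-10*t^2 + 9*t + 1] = -20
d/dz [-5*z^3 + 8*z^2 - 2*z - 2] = -15*z^2 + 16*z - 2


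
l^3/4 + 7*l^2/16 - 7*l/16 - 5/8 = (l/4 + 1/4)*(l - 5/4)*(l + 2)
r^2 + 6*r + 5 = (r + 1)*(r + 5)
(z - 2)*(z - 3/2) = z^2 - 7*z/2 + 3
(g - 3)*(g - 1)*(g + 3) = g^3 - g^2 - 9*g + 9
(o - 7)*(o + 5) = o^2 - 2*o - 35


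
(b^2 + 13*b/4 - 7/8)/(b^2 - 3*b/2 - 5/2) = (-8*b^2 - 26*b + 7)/(4*(-2*b^2 + 3*b + 5))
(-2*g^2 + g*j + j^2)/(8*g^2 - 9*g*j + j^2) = (-2*g - j)/(8*g - j)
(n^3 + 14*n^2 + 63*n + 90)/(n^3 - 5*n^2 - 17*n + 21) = (n^2 + 11*n + 30)/(n^2 - 8*n + 7)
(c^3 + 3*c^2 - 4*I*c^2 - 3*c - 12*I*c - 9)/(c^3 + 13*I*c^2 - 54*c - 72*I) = (c^3 + c^2*(3 - 4*I) + c*(-3 - 12*I) - 9)/(c^3 + 13*I*c^2 - 54*c - 72*I)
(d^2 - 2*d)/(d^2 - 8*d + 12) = d/(d - 6)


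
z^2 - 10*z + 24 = (z - 6)*(z - 4)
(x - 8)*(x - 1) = x^2 - 9*x + 8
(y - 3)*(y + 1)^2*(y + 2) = y^4 + y^3 - 7*y^2 - 13*y - 6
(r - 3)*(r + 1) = r^2 - 2*r - 3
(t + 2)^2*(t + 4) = t^3 + 8*t^2 + 20*t + 16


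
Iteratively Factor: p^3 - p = (p - 1)*(p^2 + p) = p*(p - 1)*(p + 1)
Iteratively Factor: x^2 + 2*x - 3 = (x - 1)*(x + 3)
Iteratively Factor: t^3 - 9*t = (t + 3)*(t^2 - 3*t) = (t - 3)*(t + 3)*(t)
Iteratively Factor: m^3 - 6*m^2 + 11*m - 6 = (m - 2)*(m^2 - 4*m + 3) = (m - 2)*(m - 1)*(m - 3)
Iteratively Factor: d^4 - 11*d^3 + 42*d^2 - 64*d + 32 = (d - 2)*(d^3 - 9*d^2 + 24*d - 16) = (d - 4)*(d - 2)*(d^2 - 5*d + 4) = (d - 4)^2*(d - 2)*(d - 1)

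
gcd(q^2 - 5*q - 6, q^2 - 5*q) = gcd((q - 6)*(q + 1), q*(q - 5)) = 1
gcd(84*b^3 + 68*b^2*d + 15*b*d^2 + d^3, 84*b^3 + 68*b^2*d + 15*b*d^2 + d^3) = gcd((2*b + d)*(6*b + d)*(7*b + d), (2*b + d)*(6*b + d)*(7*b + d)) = 84*b^3 + 68*b^2*d + 15*b*d^2 + d^3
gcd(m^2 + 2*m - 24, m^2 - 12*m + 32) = m - 4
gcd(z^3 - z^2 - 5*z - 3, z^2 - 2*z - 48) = 1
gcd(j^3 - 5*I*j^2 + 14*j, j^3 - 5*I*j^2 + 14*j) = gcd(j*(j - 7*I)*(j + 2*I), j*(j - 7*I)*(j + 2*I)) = j^3 - 5*I*j^2 + 14*j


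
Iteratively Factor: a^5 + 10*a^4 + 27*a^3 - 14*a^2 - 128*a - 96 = (a + 1)*(a^4 + 9*a^3 + 18*a^2 - 32*a - 96) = (a + 1)*(a + 3)*(a^3 + 6*a^2 - 32) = (a + 1)*(a + 3)*(a + 4)*(a^2 + 2*a - 8) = (a - 2)*(a + 1)*(a + 3)*(a + 4)*(a + 4)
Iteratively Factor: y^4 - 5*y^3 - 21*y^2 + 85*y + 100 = (y - 5)*(y^3 - 21*y - 20) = (y - 5)^2*(y^2 + 5*y + 4) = (y - 5)^2*(y + 1)*(y + 4)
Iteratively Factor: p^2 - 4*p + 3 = (p - 3)*(p - 1)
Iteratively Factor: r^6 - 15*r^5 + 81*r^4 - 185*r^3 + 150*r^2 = (r)*(r^5 - 15*r^4 + 81*r^3 - 185*r^2 + 150*r) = r^2*(r^4 - 15*r^3 + 81*r^2 - 185*r + 150) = r^2*(r - 2)*(r^3 - 13*r^2 + 55*r - 75) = r^2*(r - 5)*(r - 2)*(r^2 - 8*r + 15) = r^2*(r - 5)*(r - 3)*(r - 2)*(r - 5)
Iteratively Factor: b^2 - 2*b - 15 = (b + 3)*(b - 5)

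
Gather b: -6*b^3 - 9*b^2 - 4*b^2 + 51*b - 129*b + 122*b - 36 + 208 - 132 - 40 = -6*b^3 - 13*b^2 + 44*b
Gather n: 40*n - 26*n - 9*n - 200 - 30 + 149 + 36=5*n - 45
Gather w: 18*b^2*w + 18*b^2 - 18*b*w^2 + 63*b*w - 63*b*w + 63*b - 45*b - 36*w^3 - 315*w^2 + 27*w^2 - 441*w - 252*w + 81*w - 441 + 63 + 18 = 18*b^2 + 18*b - 36*w^3 + w^2*(-18*b - 288) + w*(18*b^2 - 612) - 360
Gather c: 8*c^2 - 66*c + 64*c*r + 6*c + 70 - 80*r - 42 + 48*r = 8*c^2 + c*(64*r - 60) - 32*r + 28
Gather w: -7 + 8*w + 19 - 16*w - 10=2 - 8*w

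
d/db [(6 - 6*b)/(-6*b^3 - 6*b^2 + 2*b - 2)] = 18*b*(-b^2 + b + 1)/(9*b^6 + 18*b^5 + 3*b^4 + 7*b^2 - 2*b + 1)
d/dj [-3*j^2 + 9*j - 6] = 9 - 6*j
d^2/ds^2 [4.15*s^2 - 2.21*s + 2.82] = 8.30000000000000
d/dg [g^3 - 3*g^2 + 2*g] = 3*g^2 - 6*g + 2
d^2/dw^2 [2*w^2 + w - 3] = 4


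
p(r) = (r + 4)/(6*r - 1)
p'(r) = -6*(r + 4)/(6*r - 1)^2 + 1/(6*r - 1)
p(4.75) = 0.32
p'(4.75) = -0.03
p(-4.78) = 0.03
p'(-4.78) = -0.03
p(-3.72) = -0.01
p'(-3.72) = -0.05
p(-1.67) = -0.21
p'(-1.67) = -0.21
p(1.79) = 0.59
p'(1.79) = -0.26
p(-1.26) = -0.32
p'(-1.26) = -0.34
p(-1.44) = -0.27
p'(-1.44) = -0.27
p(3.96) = 0.35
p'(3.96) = -0.05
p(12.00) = 0.23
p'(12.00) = 0.00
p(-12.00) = 0.11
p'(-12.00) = 0.00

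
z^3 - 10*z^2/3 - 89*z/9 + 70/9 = (z - 5)*(z - 2/3)*(z + 7/3)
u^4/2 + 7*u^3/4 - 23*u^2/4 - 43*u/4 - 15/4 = (u/2 + 1/2)*(u - 3)*(u + 1/2)*(u + 5)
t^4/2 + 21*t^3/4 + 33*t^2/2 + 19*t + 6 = (t/2 + 1)*(t + 1/2)*(t + 2)*(t + 6)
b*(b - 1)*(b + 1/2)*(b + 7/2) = b^4 + 3*b^3 - 9*b^2/4 - 7*b/4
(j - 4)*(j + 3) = j^2 - j - 12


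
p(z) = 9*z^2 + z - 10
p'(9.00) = 163.00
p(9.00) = 728.00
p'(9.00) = 163.00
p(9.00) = 728.00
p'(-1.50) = -26.00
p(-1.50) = 8.75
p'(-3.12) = -55.16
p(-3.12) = 74.49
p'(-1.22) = -20.96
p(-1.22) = 2.18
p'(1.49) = 27.82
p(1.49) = 11.47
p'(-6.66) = -118.88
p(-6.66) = 382.54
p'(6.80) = 123.40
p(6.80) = 412.96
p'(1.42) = 26.56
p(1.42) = 9.57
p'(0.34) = 7.12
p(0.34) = -8.62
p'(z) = 18*z + 1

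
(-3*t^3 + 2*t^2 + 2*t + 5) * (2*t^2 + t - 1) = -6*t^5 + t^4 + 9*t^3 + 10*t^2 + 3*t - 5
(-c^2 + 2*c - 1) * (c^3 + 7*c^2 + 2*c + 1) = -c^5 - 5*c^4 + 11*c^3 - 4*c^2 - 1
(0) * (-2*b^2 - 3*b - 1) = 0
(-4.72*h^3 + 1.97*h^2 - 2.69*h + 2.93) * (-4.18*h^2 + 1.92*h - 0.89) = 19.7296*h^5 - 17.297*h^4 + 19.2274*h^3 - 19.1655*h^2 + 8.0197*h - 2.6077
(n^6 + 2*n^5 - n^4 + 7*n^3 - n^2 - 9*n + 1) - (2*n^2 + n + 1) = n^6 + 2*n^5 - n^4 + 7*n^3 - 3*n^2 - 10*n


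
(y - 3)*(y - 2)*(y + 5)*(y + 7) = y^4 + 7*y^3 - 19*y^2 - 103*y + 210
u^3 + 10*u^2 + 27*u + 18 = (u + 1)*(u + 3)*(u + 6)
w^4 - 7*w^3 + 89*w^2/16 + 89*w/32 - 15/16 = (w - 6)*(w - 5/4)*(w - 1/4)*(w + 1/2)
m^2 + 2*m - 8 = (m - 2)*(m + 4)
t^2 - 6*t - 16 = (t - 8)*(t + 2)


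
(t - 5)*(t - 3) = t^2 - 8*t + 15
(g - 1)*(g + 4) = g^2 + 3*g - 4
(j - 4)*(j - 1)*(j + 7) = j^3 + 2*j^2 - 31*j + 28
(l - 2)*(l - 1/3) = l^2 - 7*l/3 + 2/3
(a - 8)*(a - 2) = a^2 - 10*a + 16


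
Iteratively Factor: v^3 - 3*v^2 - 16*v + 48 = (v - 3)*(v^2 - 16) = (v - 4)*(v - 3)*(v + 4)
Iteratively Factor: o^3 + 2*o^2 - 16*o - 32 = (o + 2)*(o^2 - 16) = (o + 2)*(o + 4)*(o - 4)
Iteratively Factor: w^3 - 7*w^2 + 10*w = (w - 5)*(w^2 - 2*w) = w*(w - 5)*(w - 2)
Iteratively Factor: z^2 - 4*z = (z)*(z - 4)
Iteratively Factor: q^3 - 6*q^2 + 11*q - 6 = (q - 2)*(q^2 - 4*q + 3) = (q - 2)*(q - 1)*(q - 3)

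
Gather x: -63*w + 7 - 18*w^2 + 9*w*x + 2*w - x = -18*w^2 - 61*w + x*(9*w - 1) + 7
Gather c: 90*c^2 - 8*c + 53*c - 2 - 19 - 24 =90*c^2 + 45*c - 45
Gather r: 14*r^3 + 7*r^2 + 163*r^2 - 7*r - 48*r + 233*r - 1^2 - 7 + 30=14*r^3 + 170*r^2 + 178*r + 22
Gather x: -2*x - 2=-2*x - 2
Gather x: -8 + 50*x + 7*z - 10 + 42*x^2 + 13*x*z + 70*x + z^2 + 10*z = 42*x^2 + x*(13*z + 120) + z^2 + 17*z - 18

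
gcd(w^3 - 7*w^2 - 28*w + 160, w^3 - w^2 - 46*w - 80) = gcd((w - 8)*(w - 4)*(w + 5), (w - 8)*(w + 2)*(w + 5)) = w^2 - 3*w - 40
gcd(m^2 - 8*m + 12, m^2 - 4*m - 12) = m - 6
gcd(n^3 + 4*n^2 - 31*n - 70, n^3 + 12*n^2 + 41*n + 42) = n^2 + 9*n + 14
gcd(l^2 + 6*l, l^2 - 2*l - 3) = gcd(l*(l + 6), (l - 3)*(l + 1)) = 1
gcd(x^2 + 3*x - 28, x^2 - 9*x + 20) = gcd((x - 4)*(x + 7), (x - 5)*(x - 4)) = x - 4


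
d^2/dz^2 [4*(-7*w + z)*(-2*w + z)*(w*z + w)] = 8*w*(-9*w + 3*z + 1)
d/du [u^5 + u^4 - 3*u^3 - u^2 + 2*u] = 5*u^4 + 4*u^3 - 9*u^2 - 2*u + 2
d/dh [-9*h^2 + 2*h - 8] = 2 - 18*h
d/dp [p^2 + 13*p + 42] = 2*p + 13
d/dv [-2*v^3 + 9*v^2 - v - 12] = -6*v^2 + 18*v - 1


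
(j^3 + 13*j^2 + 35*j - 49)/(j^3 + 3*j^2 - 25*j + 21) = (j + 7)/(j - 3)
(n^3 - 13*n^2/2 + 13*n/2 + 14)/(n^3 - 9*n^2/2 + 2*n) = (2*n^2 - 5*n - 7)/(n*(2*n - 1))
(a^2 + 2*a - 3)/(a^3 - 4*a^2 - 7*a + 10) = (a + 3)/(a^2 - 3*a - 10)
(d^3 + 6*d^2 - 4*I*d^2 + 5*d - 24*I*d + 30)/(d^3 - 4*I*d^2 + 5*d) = (d + 6)/d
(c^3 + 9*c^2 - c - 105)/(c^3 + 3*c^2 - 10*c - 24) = (c^2 + 12*c + 35)/(c^2 + 6*c + 8)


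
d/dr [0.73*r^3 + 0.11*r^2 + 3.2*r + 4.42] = 2.19*r^2 + 0.22*r + 3.2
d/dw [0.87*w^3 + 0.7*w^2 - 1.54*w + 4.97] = 2.61*w^2 + 1.4*w - 1.54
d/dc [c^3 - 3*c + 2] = 3*c^2 - 3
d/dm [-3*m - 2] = -3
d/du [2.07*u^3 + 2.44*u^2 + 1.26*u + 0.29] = 6.21*u^2 + 4.88*u + 1.26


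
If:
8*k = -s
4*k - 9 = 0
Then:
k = 9/4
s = -18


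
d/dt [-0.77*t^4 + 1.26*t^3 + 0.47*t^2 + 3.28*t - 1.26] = -3.08*t^3 + 3.78*t^2 + 0.94*t + 3.28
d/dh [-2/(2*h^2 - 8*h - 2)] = 2*(h - 2)/(-h^2 + 4*h + 1)^2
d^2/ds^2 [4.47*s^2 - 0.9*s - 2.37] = 8.94000000000000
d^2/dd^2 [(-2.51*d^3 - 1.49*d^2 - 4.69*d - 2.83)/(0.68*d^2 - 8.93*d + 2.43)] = (-1.77635683940025e-15*d^5 - 414.457414*d^3 + 333.721398*d^2 + 60.6800939999999*d - 663.145214)/(0.314432*d^6 - 12.387696*d^5 + 166.050492*d^4 - 800.657549*d^3 + 593.386317*d^2 - 158.192271*d + 14.348907)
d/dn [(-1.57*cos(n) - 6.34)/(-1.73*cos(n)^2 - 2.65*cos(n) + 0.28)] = (2.7161*cos(n)^2 + 21.9364*cos(n) + 17.2406)*sin(n)/(2.9929*cos(n)^4 + 9.169*cos(n)^3 + 6.0537*cos(n)^2 - 1.484*cos(n) + 0.0784)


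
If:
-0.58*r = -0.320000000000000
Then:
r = 0.55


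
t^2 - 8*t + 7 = (t - 7)*(t - 1)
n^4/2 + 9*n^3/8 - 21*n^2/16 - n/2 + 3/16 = (n/2 + 1/4)*(n - 1)*(n - 1/4)*(n + 3)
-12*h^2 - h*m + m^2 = (-4*h + m)*(3*h + m)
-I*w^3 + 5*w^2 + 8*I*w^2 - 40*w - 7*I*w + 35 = (w - 7)*(w + 5*I)*(-I*w + I)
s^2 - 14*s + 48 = (s - 8)*(s - 6)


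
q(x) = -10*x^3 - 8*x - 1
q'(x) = -30*x^2 - 8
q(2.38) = -154.85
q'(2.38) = -177.93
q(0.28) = -3.46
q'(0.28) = -10.35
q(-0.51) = 4.41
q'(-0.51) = -15.80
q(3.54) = -472.94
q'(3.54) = -383.95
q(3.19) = -351.14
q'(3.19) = -313.28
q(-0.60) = 5.96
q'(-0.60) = -18.80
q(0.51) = -6.41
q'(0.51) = -15.80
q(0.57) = -7.41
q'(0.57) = -17.75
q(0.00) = -1.00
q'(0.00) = -8.00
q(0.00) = -1.00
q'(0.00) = -8.00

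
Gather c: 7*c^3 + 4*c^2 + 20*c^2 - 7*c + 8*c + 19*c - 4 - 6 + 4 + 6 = 7*c^3 + 24*c^2 + 20*c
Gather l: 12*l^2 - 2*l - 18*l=12*l^2 - 20*l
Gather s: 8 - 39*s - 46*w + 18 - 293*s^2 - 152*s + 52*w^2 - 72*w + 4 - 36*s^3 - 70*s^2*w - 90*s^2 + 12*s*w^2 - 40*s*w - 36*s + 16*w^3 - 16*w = -36*s^3 + s^2*(-70*w - 383) + s*(12*w^2 - 40*w - 227) + 16*w^3 + 52*w^2 - 134*w + 30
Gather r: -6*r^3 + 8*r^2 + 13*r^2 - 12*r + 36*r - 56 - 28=-6*r^3 + 21*r^2 + 24*r - 84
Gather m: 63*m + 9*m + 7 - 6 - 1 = 72*m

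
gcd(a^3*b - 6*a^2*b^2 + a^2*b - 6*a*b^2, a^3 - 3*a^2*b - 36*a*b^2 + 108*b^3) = a - 6*b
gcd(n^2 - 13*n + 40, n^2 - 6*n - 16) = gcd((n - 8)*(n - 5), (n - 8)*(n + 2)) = n - 8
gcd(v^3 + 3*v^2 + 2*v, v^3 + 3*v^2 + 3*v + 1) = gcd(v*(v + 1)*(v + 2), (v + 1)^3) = v + 1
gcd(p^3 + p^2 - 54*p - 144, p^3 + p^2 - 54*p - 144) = p^3 + p^2 - 54*p - 144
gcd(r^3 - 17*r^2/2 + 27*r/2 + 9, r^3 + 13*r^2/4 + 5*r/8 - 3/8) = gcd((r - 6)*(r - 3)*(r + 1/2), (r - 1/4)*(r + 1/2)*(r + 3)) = r + 1/2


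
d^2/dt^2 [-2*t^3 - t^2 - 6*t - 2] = -12*t - 2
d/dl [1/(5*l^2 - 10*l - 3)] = 10*(1 - l)/(-5*l^2 + 10*l + 3)^2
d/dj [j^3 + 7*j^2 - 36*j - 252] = 3*j^2 + 14*j - 36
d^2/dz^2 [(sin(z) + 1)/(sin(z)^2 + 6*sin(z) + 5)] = (5*sin(z) + cos(z)^2 + 1)/(sin(z) + 5)^3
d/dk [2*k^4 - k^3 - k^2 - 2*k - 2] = 8*k^3 - 3*k^2 - 2*k - 2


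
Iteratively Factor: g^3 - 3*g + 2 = (g - 1)*(g^2 + g - 2) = (g - 1)*(g + 2)*(g - 1)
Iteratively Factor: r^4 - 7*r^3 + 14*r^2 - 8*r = (r - 1)*(r^3 - 6*r^2 + 8*r) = r*(r - 1)*(r^2 - 6*r + 8) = r*(r - 2)*(r - 1)*(r - 4)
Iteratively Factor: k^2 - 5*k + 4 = (k - 4)*(k - 1)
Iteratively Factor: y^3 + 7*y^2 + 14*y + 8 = (y + 4)*(y^2 + 3*y + 2) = (y + 1)*(y + 4)*(y + 2)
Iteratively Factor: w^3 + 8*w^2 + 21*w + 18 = (w + 2)*(w^2 + 6*w + 9) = (w + 2)*(w + 3)*(w + 3)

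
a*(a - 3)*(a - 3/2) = a^3 - 9*a^2/2 + 9*a/2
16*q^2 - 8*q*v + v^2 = (-4*q + v)^2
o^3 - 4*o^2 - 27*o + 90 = (o - 6)*(o - 3)*(o + 5)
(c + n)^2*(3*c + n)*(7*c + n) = 21*c^4 + 52*c^3*n + 42*c^2*n^2 + 12*c*n^3 + n^4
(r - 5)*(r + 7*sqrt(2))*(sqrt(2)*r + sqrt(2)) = sqrt(2)*r^3 - 4*sqrt(2)*r^2 + 14*r^2 - 56*r - 5*sqrt(2)*r - 70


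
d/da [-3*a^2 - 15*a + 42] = -6*a - 15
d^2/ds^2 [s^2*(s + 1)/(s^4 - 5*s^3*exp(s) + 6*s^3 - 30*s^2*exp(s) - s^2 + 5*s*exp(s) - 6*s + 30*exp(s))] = (s^2*(2*s + 2)*(5*s^3*exp(s) - 4*s^3 + 45*s^2*exp(s) - 18*s^2 + 55*s*exp(s) + 2*s - 35*exp(s) + 6)^2 + s*(s*(s + 1)*(5*s^3*exp(s) + 60*s^2*exp(s) - 12*s^2 + 145*s*exp(s) - 36*s + 20*exp(s) + 2) + 2*s*(5*s^3*exp(s) - 4*s^3 + 45*s^2*exp(s) - 18*s^2 + 55*s*exp(s) + 2*s - 35*exp(s) + 6) + 4*(s + 1)*(5*s^3*exp(s) - 4*s^3 + 45*s^2*exp(s) - 18*s^2 + 55*s*exp(s) + 2*s - 35*exp(s) + 6))*(s^4 - 5*s^3*exp(s) + 6*s^3 - 30*s^2*exp(s) - s^2 + 5*s*exp(s) - 6*s + 30*exp(s)) + (6*s + 2)*(s^4 - 5*s^3*exp(s) + 6*s^3 - 30*s^2*exp(s) - s^2 + 5*s*exp(s) - 6*s + 30*exp(s))^2)/(s^4 - 5*s^3*exp(s) + 6*s^3 - 30*s^2*exp(s) - s^2 + 5*s*exp(s) - 6*s + 30*exp(s))^3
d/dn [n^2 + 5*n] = 2*n + 5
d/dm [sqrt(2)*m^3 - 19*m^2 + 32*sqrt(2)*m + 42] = 3*sqrt(2)*m^2 - 38*m + 32*sqrt(2)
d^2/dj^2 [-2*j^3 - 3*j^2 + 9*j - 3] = -12*j - 6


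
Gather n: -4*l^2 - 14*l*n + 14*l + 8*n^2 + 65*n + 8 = -4*l^2 + 14*l + 8*n^2 + n*(65 - 14*l) + 8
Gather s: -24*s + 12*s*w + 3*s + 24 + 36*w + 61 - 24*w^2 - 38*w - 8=s*(12*w - 21) - 24*w^2 - 2*w + 77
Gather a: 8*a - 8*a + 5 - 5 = 0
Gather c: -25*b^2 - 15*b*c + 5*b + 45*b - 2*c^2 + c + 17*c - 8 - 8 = -25*b^2 + 50*b - 2*c^2 + c*(18 - 15*b) - 16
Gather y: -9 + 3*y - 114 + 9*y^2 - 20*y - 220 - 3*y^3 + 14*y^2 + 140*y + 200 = -3*y^3 + 23*y^2 + 123*y - 143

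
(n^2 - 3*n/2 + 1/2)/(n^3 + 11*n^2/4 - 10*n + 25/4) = 2*(2*n - 1)/(4*n^2 + 15*n - 25)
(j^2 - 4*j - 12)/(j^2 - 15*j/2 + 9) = 2*(j + 2)/(2*j - 3)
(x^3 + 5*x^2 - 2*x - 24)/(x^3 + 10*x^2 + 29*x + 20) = (x^2 + x - 6)/(x^2 + 6*x + 5)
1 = 1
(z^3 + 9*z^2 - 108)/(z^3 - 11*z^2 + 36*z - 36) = (z^2 + 12*z + 36)/(z^2 - 8*z + 12)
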